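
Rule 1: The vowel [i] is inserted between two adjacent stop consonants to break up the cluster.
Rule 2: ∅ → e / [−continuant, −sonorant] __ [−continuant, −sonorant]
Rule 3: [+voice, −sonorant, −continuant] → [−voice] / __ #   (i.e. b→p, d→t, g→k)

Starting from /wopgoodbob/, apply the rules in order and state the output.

Rule 1 (stop-cluster i-epenthesis): /p/ and /g/ form a stop–stop cluster, so [i] is inserted between them. /d/ and /b/ form a stop–stop cluster, so [i] is inserted between them. /wopgoodbob/ → wopigoodibob.
Rule 2 (stop-cluster e-epenthesis): no segment meets the environment; /wopigoodibob/ is unchanged.
Rule 3 (final devoicing): /b/ is a voiced stop in word-final position, so it devoices to [p]. /wopigoodibob/ → wopigoodibop.

wopigoodibop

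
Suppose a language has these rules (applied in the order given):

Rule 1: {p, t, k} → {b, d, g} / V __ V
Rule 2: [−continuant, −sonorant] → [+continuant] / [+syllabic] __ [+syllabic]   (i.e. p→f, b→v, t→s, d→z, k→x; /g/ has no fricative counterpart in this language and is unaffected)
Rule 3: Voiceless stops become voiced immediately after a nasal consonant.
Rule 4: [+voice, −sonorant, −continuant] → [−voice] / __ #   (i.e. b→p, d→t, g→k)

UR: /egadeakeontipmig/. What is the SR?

Rule 1 (intervocalic voicing): /k/ is a voiceless stop between vowels /a/ and /e/, so it voices to [g]. /egadeakeontipmig/ → egadeageontipmig.
Rule 2 (intervocalic spirantization): /d/ is a stop between vowels /a/ and /e/, so it spirantizes to the fricative [z]. /egadeageontipmig/ → egazeageontipmig.
Rule 3 (post-nasal voicing): /t/ is a voiceless stop immediately after the nasal /n/, so it voices to [d]. /egazeageontipmig/ → egazeageondipmig.
Rule 4 (final devoicing): /g/ is a voiced stop in word-final position, so it devoices to [k]. /egazeageondipmig/ → egazeageondipmik.

egazeageondipmik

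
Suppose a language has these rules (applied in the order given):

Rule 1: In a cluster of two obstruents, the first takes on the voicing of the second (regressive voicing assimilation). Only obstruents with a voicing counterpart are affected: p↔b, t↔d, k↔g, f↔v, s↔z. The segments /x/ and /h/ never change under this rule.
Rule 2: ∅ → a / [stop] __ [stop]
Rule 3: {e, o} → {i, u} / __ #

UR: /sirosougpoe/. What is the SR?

sirosoukapoi

Rule 1 (regressive voicing assimilation): /g/ precedes the voiceless obstruent /p/, so it devoices to [k] by assimilation. /sirosougpoe/ → sirosoukpoe.
Rule 2 (stop-cluster a-epenthesis): /k/ and /p/ form a stop–stop cluster, so [a] is inserted between them. /sirosoukpoe/ → sirosoukapoe.
Rule 3 (final vowel raising): /e/ is a mid vowel in word-final position, so it raises to [i]. /sirosoukapoe/ → sirosoukapoi.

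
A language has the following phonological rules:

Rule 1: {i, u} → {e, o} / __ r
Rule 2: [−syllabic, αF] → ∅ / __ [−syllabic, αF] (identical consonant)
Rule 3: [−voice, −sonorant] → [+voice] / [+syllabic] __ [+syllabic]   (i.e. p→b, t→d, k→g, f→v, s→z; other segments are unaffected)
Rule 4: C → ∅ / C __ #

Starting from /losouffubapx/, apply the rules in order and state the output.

Rule 1 (pre-rhotic lowering): no segment meets the environment; /losouffubapx/ is unchanged.
Rule 2 (degemination): /ff/ is a geminate; the first /f/ deletes. /losouffubapx/ → losoufubapx.
Rule 3 (intervocalic voicing): /s/ is a voiceless obstruent between vowels /o/ and /o/, so it voices to [z]. /f/ is a voiceless obstruent between vowels /u/ and /u/, so it voices to [v]. /losoufubapx/ → lozouvubapx.
Rule 4 (final cluster simplification): /x/ is the second consonant of a word-final cluster /px/, so it deletes. /lozouvubapx/ → lozouvubap.

lozouvubap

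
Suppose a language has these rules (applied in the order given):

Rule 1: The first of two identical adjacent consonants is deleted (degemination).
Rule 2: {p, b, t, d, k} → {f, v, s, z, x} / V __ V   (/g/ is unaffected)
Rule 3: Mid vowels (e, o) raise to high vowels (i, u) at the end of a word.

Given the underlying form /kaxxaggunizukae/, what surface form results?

kaxagunizuxai

Rule 1 (degemination): /xx/ is a geminate; the first /x/ deletes. /gg/ is a geminate; the first /g/ deletes. /kaxxaggunizukae/ → kaxagunizukae.
Rule 2 (intervocalic spirantization): /k/ is a stop between vowels /u/ and /a/, so it spirantizes to the fricative [x]. /kaxagunizukae/ → kaxagunizuxae.
Rule 3 (final vowel raising): /e/ is a mid vowel in word-final position, so it raises to [i]. /kaxagunizuxae/ → kaxagunizuxai.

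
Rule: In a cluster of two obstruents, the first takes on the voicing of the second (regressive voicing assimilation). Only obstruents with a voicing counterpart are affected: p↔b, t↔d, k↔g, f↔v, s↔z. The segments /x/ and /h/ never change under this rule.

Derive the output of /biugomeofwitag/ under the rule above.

biugomeofwitag

No segment of /biugomeofwitag/ meets the structural description of the rule, so the form surfaces unchanged.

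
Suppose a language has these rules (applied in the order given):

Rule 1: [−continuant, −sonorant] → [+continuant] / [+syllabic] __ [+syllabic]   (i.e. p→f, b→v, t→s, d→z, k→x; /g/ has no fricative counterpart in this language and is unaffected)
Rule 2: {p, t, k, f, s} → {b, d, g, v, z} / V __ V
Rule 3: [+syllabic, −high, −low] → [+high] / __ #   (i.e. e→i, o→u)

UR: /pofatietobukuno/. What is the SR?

povaziezovuxunu

Rule 1 (intervocalic spirantization): /t/ is a stop between vowels /a/ and /i/, so it spirantizes to the fricative [s]. /t/ is a stop between vowels /e/ and /o/, so it spirantizes to the fricative [s]. /b/ is a stop between vowels /o/ and /u/, so it spirantizes to the fricative [v]. /k/ is a stop between vowels /u/ and /u/, so it spirantizes to the fricative [x]. /pofatietobukuno/ → pofasiesovuxuno.
Rule 2 (intervocalic voicing): /f/ is a voiceless obstruent between vowels /o/ and /a/, so it voices to [v]. /s/ is a voiceless obstruent between vowels /a/ and /i/, so it voices to [z]. /s/ is a voiceless obstruent between vowels /e/ and /o/, so it voices to [z]. /pofasiesovuxuno/ → povaziezovuxuno.
Rule 3 (final vowel raising): /o/ is a mid vowel in word-final position, so it raises to [u]. /povaziezovuxuno/ → povaziezovuxunu.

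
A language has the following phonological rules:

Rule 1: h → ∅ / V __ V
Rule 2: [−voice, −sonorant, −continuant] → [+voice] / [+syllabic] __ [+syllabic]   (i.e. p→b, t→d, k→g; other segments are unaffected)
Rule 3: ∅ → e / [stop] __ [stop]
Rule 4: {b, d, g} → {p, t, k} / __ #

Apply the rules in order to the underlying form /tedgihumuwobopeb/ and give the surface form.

Rule 1 (intervocalic h-deletion): /h/ occurs between vowels /i/ and /u/, so it deletes. /tedgihumuwobopeb/ → tedgiumuwobopeb.
Rule 2 (intervocalic voicing): /p/ is a voiceless stop between vowels /o/ and /e/, so it voices to [b]. /tedgiumuwobopeb/ → tedgiumuwobobeb.
Rule 3 (stop-cluster e-epenthesis): /d/ and /g/ form a stop–stop cluster, so [e] is inserted between them. /tedgiumuwobobeb/ → tedegiumuwobobeb.
Rule 4 (final devoicing): /b/ is a voiced stop in word-final position, so it devoices to [p]. /tedegiumuwobobeb/ → tedegiumuwobobep.

tedegiumuwobobep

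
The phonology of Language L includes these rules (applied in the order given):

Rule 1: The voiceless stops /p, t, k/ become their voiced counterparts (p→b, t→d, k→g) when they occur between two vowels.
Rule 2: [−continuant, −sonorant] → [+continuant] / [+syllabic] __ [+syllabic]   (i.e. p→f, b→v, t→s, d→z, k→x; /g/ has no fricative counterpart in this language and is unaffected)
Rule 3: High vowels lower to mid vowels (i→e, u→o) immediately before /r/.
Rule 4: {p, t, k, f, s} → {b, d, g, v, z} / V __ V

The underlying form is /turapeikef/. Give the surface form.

toraveigef

Rule 1 (intervocalic voicing): /p/ is a voiceless stop between vowels /a/ and /e/, so it voices to [b]. /k/ is a voiceless stop between vowels /i/ and /e/, so it voices to [g]. /turapeikef/ → turabeigef.
Rule 2 (intervocalic spirantization): /b/ is a stop between vowels /a/ and /e/, so it spirantizes to the fricative [v]. /turabeigef/ → turaveigef.
Rule 3 (pre-rhotic lowering): /u/ is a high vowel immediately before /r/, so it lowers to [o]. /turaveigef/ → toraveigef.
Rule 4 (intervocalic voicing): no segment meets the environment; /toraveigef/ is unchanged.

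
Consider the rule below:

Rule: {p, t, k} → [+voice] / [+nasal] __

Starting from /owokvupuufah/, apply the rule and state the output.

owokvupuufah

No segment of /owokvupuufah/ meets the structural description of the rule, so the form surfaces unchanged.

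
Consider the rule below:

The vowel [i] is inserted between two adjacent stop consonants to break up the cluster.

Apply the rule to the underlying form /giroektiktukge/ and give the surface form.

giroekitikitukige

/k/ and /t/ form a stop–stop cluster, so [i] is inserted between them.
/k/ and /t/ form a stop–stop cluster, so [i] is inserted between them.
/k/ and /g/ form a stop–stop cluster, so [i] is inserted between them.
Surface form: [giroekitikitukige].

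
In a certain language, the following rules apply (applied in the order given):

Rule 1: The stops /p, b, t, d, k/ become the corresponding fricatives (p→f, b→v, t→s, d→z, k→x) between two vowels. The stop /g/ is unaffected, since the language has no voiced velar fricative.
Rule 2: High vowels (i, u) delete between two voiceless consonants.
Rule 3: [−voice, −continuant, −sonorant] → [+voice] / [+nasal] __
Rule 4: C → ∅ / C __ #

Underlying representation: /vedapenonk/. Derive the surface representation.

vezafenon

Rule 1 (intervocalic spirantization): /d/ is a stop between vowels /e/ and /a/, so it spirantizes to the fricative [z]. /p/ is a stop between vowels /a/ and /e/, so it spirantizes to the fricative [f]. /vedapenonk/ → vezafenonk.
Rule 2 (high vowel syncope): no segment meets the environment; /vezafenonk/ is unchanged.
Rule 3 (post-nasal voicing): /k/ is a voiceless stop immediately after the nasal /n/, so it voices to [g]. /vezafenonk/ → vezafenong.
Rule 4 (final cluster simplification): /g/ is the second consonant of a word-final cluster /ng/, so it deletes. /vezafenong/ → vezafenon.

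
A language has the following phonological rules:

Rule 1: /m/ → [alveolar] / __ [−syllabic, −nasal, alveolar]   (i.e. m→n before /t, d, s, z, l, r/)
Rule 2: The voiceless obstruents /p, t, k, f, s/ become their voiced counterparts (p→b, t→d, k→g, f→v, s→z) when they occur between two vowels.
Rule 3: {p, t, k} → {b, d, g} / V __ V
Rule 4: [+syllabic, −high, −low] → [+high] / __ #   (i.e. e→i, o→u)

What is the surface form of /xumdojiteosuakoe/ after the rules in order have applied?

Rule 1 (nasal place assimilation): /m/ precedes the alveolar consonant /d/, so it assimilates in place to [n]. /xumdojiteosuakoe/ → xundojiteosuakoe.
Rule 2 (intervocalic voicing): /t/ is a voiceless obstruent between vowels /i/ and /e/, so it voices to [d]. /s/ is a voiceless obstruent between vowels /o/ and /u/, so it voices to [z]. /k/ is a voiceless obstruent between vowels /a/ and /o/, so it voices to [g]. /xundojiteosuakoe/ → xundojideozuagoe.
Rule 3 (intervocalic voicing): no segment meets the environment; /xundojideozuagoe/ is unchanged.
Rule 4 (final vowel raising): /e/ is a mid vowel in word-final position, so it raises to [i]. /xundojideozuagoe/ → xundojideozuagoi.

xundojideozuagoi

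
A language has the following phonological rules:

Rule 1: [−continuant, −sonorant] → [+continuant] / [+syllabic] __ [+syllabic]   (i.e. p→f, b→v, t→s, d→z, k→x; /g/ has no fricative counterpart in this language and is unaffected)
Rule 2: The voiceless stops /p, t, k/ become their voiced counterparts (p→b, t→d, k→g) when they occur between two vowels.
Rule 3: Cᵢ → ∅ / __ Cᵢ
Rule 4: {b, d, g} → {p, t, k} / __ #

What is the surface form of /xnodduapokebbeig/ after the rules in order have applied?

xnoduafoxebeik

Rule 1 (intervocalic spirantization): /p/ is a stop between vowels /a/ and /o/, so it spirantizes to the fricative [f]. /k/ is a stop between vowels /o/ and /e/, so it spirantizes to the fricative [x]. /xnodduapokebbeig/ → xnodduafoxebbeig.
Rule 2 (intervocalic voicing): no segment meets the environment; /xnodduafoxebbeig/ is unchanged.
Rule 3 (degemination): /dd/ is a geminate; the first /d/ deletes. /bb/ is a geminate; the first /b/ deletes. /xnodduafoxebbeig/ → xnoduafoxebeig.
Rule 4 (final devoicing): /g/ is a voiced stop in word-final position, so it devoices to [k]. /xnoduafoxebeig/ → xnoduafoxebeik.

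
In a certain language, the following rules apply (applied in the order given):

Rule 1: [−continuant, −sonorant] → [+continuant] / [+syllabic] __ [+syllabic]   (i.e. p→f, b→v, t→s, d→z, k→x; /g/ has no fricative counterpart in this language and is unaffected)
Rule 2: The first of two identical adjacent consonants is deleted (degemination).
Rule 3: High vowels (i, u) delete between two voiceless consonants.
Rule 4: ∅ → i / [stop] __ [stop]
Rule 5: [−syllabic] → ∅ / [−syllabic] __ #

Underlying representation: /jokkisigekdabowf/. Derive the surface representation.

Rule 1 (intervocalic spirantization): /b/ is a stop between vowels /a/ and /o/, so it spirantizes to the fricative [v]. /jokkisigekdabowf/ → jokkisigekdavowf.
Rule 2 (degemination): /kk/ is a geminate; the first /k/ deletes. /jokkisigekdavowf/ → jokisigekdavowf.
Rule 3 (high vowel syncope): /i/ is a high vowel flanked by voiceless consonants /k/ and /s/, so it deletes. /jokisigekdavowf/ → joksigekdavowf.
Rule 4 (stop-cluster i-epenthesis): /k/ and /d/ form a stop–stop cluster, so [i] is inserted between them. /joksigekdavowf/ → joksigekidavowf.
Rule 5 (final cluster simplification): /f/ is the second consonant of a word-final cluster /wf/, so it deletes. /joksigekidavowf/ → joksigekidavow.

joksigekidavow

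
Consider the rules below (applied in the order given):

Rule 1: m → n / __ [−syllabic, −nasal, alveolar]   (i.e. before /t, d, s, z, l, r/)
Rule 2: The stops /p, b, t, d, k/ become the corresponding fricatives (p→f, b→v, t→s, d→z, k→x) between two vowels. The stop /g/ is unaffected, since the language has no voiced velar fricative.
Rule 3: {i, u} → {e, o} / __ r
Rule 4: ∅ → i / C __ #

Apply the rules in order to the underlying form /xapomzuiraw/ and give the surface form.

Rule 1 (nasal place assimilation): /m/ precedes the alveolar consonant /z/, so it assimilates in place to [n]. /xapomzuiraw/ → xaponzuiraw.
Rule 2 (intervocalic spirantization): /p/ is a stop between vowels /a/ and /o/, so it spirantizes to the fricative [f]. /xaponzuiraw/ → xafonzuiraw.
Rule 3 (pre-rhotic lowering): /i/ is a high vowel immediately before /r/, so it lowers to [e]. /xafonzuiraw/ → xafonzueraw.
Rule 4 (final i-epenthesis): the form ends in the consonant /w/, so [i] is inserted word-finally. /xafonzueraw/ → xafonzuerawi.

xafonzuerawi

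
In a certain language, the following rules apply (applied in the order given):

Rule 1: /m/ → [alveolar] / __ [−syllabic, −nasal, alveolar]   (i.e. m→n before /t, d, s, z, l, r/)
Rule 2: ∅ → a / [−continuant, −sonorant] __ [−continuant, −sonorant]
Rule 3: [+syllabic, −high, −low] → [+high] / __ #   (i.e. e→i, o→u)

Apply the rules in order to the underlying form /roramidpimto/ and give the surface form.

Rule 1 (nasal place assimilation): /m/ precedes the alveolar consonant /t/, so it assimilates in place to [n]. /roramidpimto/ → roramidpinto.
Rule 2 (stop-cluster a-epenthesis): /d/ and /p/ form a stop–stop cluster, so [a] is inserted between them. /roramidpinto/ → roramidapinto.
Rule 3 (final vowel raising): /o/ is a mid vowel in word-final position, so it raises to [u]. /roramidapinto/ → roramidapintu.

roramidapintu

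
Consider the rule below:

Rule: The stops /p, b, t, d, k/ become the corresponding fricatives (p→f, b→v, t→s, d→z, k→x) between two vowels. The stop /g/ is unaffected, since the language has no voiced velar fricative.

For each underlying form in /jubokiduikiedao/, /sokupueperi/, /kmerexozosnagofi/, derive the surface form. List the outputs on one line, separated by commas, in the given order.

/jubokiduikiedao/: /b/ is a stop between vowels /u/ and /o/, so it spirantizes to the fricative [v]. /k/ is a stop between vowels /o/ and /i/, so it spirantizes to the fricative [x]. /d/ is a stop between vowels /i/ and /u/, so it spirantizes to the fricative [z]. /k/ is a stop between vowels /i/ and /i/, so it spirantizes to the fricative [x]. /d/ is a stop between vowels /e/ and /a/, so it spirantizes to the fricative [z]. → [juvoxizuixiezao].
/sokupueperi/: /k/ is a stop between vowels /o/ and /u/, so it spirantizes to the fricative [x]. /p/ is a stop between vowels /u/ and /u/, so it spirantizes to the fricative [f]. /p/ is a stop between vowels /e/ and /e/, so it spirantizes to the fricative [f]. → [soxufueferi].
/kmerexozosnagofi/: the rule's environment is not met; surfaces unchanged as [kmerexozosnagofi].

juvoxizuixiezao, soxufueferi, kmerexozosnagofi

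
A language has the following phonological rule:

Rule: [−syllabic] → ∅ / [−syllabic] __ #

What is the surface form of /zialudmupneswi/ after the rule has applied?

No segment of /zialudmupneswi/ meets the structural description of the rule, so the form surfaces unchanged.

zialudmupneswi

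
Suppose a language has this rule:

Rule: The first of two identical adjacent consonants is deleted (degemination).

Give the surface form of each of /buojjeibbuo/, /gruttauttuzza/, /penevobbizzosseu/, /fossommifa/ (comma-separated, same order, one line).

/buojjeibbuo/: /jj/ is a geminate; the first /j/ deletes. /bb/ is a geminate; the first /b/ deletes. → [buojeibuo].
/gruttauttuzza/: /tt/ is a geminate; the first /t/ deletes. /tt/ is a geminate; the first /t/ deletes. /zz/ is a geminate; the first /z/ deletes. → [grutautuza].
/penevobbizzosseu/: /bb/ is a geminate; the first /b/ deletes. /zz/ is a geminate; the first /z/ deletes. /ss/ is a geminate; the first /s/ deletes. → [penevobizoseu].
/fossommifa/: /ss/ is a geminate; the first /s/ deletes. /mm/ is a geminate; the first /m/ deletes. → [fosomifa].

buojeibuo, grutautuza, penevobizoseu, fosomifa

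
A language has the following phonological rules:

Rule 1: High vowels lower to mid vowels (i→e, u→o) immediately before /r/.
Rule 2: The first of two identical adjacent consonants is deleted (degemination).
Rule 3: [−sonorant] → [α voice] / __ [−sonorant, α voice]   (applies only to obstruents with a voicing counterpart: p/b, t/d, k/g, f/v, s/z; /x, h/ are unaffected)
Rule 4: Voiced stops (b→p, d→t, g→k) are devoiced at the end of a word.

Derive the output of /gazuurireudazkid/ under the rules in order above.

gazuorereudaskit

Rule 1 (pre-rhotic lowering): /u/ is a high vowel immediately before /r/, so it lowers to [o]. /i/ is a high vowel immediately before /r/, so it lowers to [e]. /gazuurireudazkid/ → gazuorereudazkid.
Rule 2 (degemination): no segment meets the environment; /gazuorereudazkid/ is unchanged.
Rule 3 (regressive voicing assimilation): /z/ precedes the voiceless obstruent /k/, so it devoices to [s] by assimilation. /gazuorereudazkid/ → gazuorereudaskid.
Rule 4 (final devoicing): /d/ is a voiced stop in word-final position, so it devoices to [t]. /gazuorereudaskid/ → gazuorereudaskit.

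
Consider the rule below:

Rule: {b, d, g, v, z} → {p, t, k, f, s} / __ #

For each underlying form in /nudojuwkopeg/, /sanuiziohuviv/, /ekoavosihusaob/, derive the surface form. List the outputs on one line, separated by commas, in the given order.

nudojuwkopek, sanuiziohuvif, ekoavosihusaop

/nudojuwkopeg/: /g/ is a voiced obstruent in word-final position, so it devoices to [k]. → [nudojuwkopek].
/sanuiziohuviv/: /v/ is a voiced obstruent in word-final position, so it devoices to [f]. → [sanuiziohuvif].
/ekoavosihusaob/: /b/ is a voiced obstruent in word-final position, so it devoices to [p]. → [ekoavosihusaop].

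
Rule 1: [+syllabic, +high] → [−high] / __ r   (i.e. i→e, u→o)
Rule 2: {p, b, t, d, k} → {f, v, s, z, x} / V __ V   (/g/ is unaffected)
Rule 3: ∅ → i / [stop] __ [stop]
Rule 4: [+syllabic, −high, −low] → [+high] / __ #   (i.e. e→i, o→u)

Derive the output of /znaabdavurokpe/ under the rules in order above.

znaabidavorokipi

Rule 1 (pre-rhotic lowering): /u/ is a high vowel immediately before /r/, so it lowers to [o]. /znaabdavurokpe/ → znaabdavorokpe.
Rule 2 (intervocalic spirantization): no segment meets the environment; /znaabdavorokpe/ is unchanged.
Rule 3 (stop-cluster i-epenthesis): /b/ and /d/ form a stop–stop cluster, so [i] is inserted between them. /k/ and /p/ form a stop–stop cluster, so [i] is inserted between them. /znaabdavorokpe/ → znaabidavorokipe.
Rule 4 (final vowel raising): /e/ is a mid vowel in word-final position, so it raises to [i]. /znaabidavorokipe/ → znaabidavorokipi.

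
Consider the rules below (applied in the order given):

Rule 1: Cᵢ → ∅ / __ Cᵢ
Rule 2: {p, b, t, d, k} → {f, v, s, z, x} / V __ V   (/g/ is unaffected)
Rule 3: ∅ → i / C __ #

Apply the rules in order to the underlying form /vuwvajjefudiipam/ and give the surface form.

Rule 1 (degemination): /jj/ is a geminate; the first /j/ deletes. /vuwvajjefudiipam/ → vuwvajefudiipam.
Rule 2 (intervocalic spirantization): /d/ is a stop between vowels /u/ and /i/, so it spirantizes to the fricative [z]. /p/ is a stop between vowels /i/ and /a/, so it spirantizes to the fricative [f]. /vuwvajefudiipam/ → vuwvajefuziifam.
Rule 3 (final i-epenthesis): the form ends in the consonant /m/, so [i] is inserted word-finally. /vuwvajefuziifam/ → vuwvajefuziifami.

vuwvajefuziifami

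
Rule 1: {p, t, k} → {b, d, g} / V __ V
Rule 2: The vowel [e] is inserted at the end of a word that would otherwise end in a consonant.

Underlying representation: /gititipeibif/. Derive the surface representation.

gididibeibife

Rule 1 (intervocalic voicing): /t/ is a voiceless stop between vowels /i/ and /i/, so it voices to [d]. /t/ is a voiceless stop between vowels /i/ and /i/, so it voices to [d]. /p/ is a voiceless stop between vowels /i/ and /e/, so it voices to [b]. /gititipeibif/ → gididibeibif.
Rule 2 (final e-epenthesis): the form ends in the consonant /f/, so [e] is inserted word-finally. /gididibeibif/ → gididibeibife.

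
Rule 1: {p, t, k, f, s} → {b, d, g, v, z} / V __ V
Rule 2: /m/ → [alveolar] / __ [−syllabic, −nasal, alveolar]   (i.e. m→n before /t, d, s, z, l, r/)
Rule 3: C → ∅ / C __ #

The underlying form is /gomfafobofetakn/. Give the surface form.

gomfavobovedak

Rule 1 (intervocalic voicing): /f/ is a voiceless obstruent between vowels /a/ and /o/, so it voices to [v]. /f/ is a voiceless obstruent between vowels /o/ and /e/, so it voices to [v]. /t/ is a voiceless obstruent between vowels /e/ and /a/, so it voices to [d]. /gomfafobofetakn/ → gomfavobovedakn.
Rule 2 (nasal place assimilation): no segment meets the environment; /gomfavobovedakn/ is unchanged.
Rule 3 (final cluster simplification): /n/ is the second consonant of a word-final cluster /kn/, so it deletes. /gomfavobovedakn/ → gomfavobovedak.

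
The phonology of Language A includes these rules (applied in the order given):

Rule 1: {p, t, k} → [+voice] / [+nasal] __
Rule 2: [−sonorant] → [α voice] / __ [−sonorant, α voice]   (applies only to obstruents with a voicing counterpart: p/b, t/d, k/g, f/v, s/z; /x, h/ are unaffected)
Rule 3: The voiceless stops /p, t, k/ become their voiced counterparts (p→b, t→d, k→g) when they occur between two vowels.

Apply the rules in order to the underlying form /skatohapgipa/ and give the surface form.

skadohabgiba

Rule 1 (post-nasal voicing): no segment meets the environment; /skatohapgipa/ is unchanged.
Rule 2 (regressive voicing assimilation): /p/ precedes the voiced obstruent /g/, so it voices to [b] by assimilation. /skatohapgipa/ → skatohabgipa.
Rule 3 (intervocalic voicing): /t/ is a voiceless stop between vowels /a/ and /o/, so it voices to [d]. /p/ is a voiceless stop between vowels /i/ and /a/, so it voices to [b]. /skatohabgipa/ → skadohabgiba.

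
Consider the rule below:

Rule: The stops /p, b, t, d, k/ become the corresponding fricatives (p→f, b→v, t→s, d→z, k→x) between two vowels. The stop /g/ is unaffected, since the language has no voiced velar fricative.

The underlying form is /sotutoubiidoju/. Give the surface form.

sosusouviizoju

/t/ is a stop between vowels /o/ and /u/, so it spirantizes to the fricative [s].
/t/ is a stop between vowels /u/ and /o/, so it spirantizes to the fricative [s].
/b/ is a stop between vowels /u/ and /i/, so it spirantizes to the fricative [v].
/d/ is a stop between vowels /i/ and /o/, so it spirantizes to the fricative [z].
Surface form: [sosusouviizoju].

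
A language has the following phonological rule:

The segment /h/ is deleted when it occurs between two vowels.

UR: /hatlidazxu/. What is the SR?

No segment of /hatlidazxu/ meets the structural description of the rule, so the form surfaces unchanged.

hatlidazxu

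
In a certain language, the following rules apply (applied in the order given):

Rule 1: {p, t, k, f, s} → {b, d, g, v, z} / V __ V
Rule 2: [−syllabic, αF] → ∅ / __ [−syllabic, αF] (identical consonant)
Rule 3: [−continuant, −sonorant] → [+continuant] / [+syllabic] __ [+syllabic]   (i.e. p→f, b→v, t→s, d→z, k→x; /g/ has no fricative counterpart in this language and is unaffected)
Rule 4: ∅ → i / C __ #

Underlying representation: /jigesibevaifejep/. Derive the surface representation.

Rule 1 (intervocalic voicing): /s/ is a voiceless obstruent between vowels /e/ and /i/, so it voices to [z]. /f/ is a voiceless obstruent between vowels /i/ and /e/, so it voices to [v]. /jigesibevaifejep/ → jigezibevaivejep.
Rule 2 (degemination): no segment meets the environment; /jigezibevaivejep/ is unchanged.
Rule 3 (intervocalic spirantization): /b/ is a stop between vowels /i/ and /e/, so it spirantizes to the fricative [v]. /jigezibevaivejep/ → jigezivevaivejep.
Rule 4 (final i-epenthesis): the form ends in the consonant /p/, so [i] is inserted word-finally. /jigezivevaivejep/ → jigezivevaivejepi.

jigezivevaivejepi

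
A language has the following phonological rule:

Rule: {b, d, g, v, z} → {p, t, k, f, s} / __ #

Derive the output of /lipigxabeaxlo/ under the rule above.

No segment of /lipigxabeaxlo/ meets the structural description of the rule, so the form surfaces unchanged.

lipigxabeaxlo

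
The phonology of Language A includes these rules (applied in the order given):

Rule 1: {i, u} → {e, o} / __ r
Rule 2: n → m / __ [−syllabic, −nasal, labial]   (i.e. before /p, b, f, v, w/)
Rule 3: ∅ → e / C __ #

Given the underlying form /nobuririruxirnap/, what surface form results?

Rule 1 (pre-rhotic lowering): /u/ is a high vowel immediately before /r/, so it lowers to [o]. /i/ is a high vowel immediately before /r/, so it lowers to [e]. /i/ is a high vowel immediately before /r/, so it lowers to [e]. /i/ is a high vowel immediately before /r/, so it lowers to [e]. /nobuririruxirnap/ → noborereruxernap.
Rule 2 (nasal place assimilation): no segment meets the environment; /noborereruxernap/ is unchanged.
Rule 3 (final e-epenthesis): the form ends in the consonant /p/, so [e] is inserted word-finally. /noborereruxernap/ → noborereruxernape.

noborereruxernape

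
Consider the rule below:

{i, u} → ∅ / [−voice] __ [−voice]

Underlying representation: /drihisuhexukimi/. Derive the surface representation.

/i/ is a high vowel flanked by voiceless consonants /h/ and /s/, so it deletes.
/u/ is a high vowel flanked by voiceless consonants /s/ and /h/, so it deletes.
/u/ is a high vowel flanked by voiceless consonants /x/ and /k/, so it deletes.
Surface form: [drihshexkimi].

drihshexkimi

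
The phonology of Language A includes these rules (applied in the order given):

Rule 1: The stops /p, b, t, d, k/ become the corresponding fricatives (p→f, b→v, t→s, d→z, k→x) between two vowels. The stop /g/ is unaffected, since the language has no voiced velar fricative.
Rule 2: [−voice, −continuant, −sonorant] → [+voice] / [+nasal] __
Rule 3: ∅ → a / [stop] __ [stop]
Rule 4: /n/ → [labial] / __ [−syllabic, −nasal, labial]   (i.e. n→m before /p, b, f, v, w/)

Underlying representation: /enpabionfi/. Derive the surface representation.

embaviomfi

Rule 1 (intervocalic spirantization): /b/ is a stop between vowels /a/ and /i/, so it spirantizes to the fricative [v]. /enpabionfi/ → enpavionfi.
Rule 2 (post-nasal voicing): /p/ is a voiceless stop immediately after the nasal /n/, so it voices to [b]. /enpavionfi/ → enbavionfi.
Rule 3 (stop-cluster a-epenthesis): no segment meets the environment; /enbavionfi/ is unchanged.
Rule 4 (nasal place assimilation): /n/ precedes the labial consonant /b/, so it assimilates in place to [m]. /n/ precedes the labial consonant /f/, so it assimilates in place to [m]. /enbavionfi/ → embaviomfi.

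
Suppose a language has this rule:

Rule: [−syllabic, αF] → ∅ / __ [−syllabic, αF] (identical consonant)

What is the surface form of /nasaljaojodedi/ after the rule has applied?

nasaljaojodedi

No segment of /nasaljaojodedi/ meets the structural description of the rule, so the form surfaces unchanged.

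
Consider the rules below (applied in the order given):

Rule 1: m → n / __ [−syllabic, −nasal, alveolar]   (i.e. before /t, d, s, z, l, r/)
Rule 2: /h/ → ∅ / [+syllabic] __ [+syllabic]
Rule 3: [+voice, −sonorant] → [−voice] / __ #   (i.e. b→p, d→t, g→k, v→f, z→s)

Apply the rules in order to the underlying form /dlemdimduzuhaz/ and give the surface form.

Rule 1 (nasal place assimilation): /m/ precedes the alveolar consonant /d/, so it assimilates in place to [n]. /m/ precedes the alveolar consonant /d/, so it assimilates in place to [n]. /dlemdimduzuhaz/ → dlendinduzuhaz.
Rule 2 (intervocalic h-deletion): /h/ occurs between vowels /u/ and /a/, so it deletes. /dlendinduzuhaz/ → dlendinduzuaz.
Rule 3 (final devoicing): /z/ is a voiced obstruent in word-final position, so it devoices to [s]. /dlendinduzuaz/ → dlendinduzuas.

dlendinduzuas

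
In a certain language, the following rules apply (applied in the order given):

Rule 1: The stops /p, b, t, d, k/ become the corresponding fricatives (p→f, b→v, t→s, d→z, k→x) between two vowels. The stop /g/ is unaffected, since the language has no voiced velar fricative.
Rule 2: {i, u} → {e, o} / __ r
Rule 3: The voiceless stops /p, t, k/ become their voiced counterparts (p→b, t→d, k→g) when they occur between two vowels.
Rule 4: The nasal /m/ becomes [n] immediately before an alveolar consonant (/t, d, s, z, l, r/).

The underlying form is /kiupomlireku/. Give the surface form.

Rule 1 (intervocalic spirantization): /p/ is a stop between vowels /u/ and /o/, so it spirantizes to the fricative [f]. /k/ is a stop between vowels /e/ and /u/, so it spirantizes to the fricative [x]. /kiupomlireku/ → kiufomlirexu.
Rule 2 (pre-rhotic lowering): /i/ is a high vowel immediately before /r/, so it lowers to [e]. /kiufomlirexu/ → kiufomlerexu.
Rule 3 (intervocalic voicing): no segment meets the environment; /kiufomlerexu/ is unchanged.
Rule 4 (nasal place assimilation): /m/ precedes the alveolar consonant /l/, so it assimilates in place to [n]. /kiufomlerexu/ → kiufonlerexu.

kiufonlerexu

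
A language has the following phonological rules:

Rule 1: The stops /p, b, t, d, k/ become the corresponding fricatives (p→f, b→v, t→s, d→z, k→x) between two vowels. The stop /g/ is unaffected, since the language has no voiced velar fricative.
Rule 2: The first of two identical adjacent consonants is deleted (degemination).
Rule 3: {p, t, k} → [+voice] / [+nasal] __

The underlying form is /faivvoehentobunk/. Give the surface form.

faivoehendovung

Rule 1 (intervocalic spirantization): /b/ is a stop between vowels /o/ and /u/, so it spirantizes to the fricative [v]. /faivvoehentobunk/ → faivvoehentovunk.
Rule 2 (degemination): /vv/ is a geminate; the first /v/ deletes. /faivvoehentovunk/ → faivoehentovunk.
Rule 3 (post-nasal voicing): /t/ is a voiceless stop immediately after the nasal /n/, so it voices to [d]. /k/ is a voiceless stop immediately after the nasal /n/, so it voices to [g]. /faivoehentovunk/ → faivoehendovung.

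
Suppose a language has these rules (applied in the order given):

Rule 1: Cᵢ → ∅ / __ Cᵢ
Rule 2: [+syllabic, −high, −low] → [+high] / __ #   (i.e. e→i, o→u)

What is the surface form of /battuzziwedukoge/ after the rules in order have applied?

batuziwedukogi

Rule 1 (degemination): /tt/ is a geminate; the first /t/ deletes. /zz/ is a geminate; the first /z/ deletes. /battuzziwedukoge/ → batuziwedukoge.
Rule 2 (final vowel raising): /e/ is a mid vowel in word-final position, so it raises to [i]. /batuziwedukoge/ → batuziwedukogi.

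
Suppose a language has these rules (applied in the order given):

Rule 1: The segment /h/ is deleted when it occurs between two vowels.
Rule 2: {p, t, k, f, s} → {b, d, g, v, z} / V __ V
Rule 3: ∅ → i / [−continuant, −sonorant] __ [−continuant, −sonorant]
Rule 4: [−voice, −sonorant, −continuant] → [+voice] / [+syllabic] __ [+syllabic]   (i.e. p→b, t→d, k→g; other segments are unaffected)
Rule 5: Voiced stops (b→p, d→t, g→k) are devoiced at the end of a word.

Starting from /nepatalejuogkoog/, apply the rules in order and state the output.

nebadalejuogigook

Rule 1 (intervocalic h-deletion): no segment meets the environment; /nepatalejuogkoog/ is unchanged.
Rule 2 (intervocalic voicing): /p/ is a voiceless obstruent between vowels /e/ and /a/, so it voices to [b]. /t/ is a voiceless obstruent between vowels /a/ and /a/, so it voices to [d]. /nepatalejuogkoog/ → nebadalejuogkoog.
Rule 3 (stop-cluster i-epenthesis): /g/ and /k/ form a stop–stop cluster, so [i] is inserted between them. /nebadalejuogkoog/ → nebadalejuogikoog.
Rule 4 (intervocalic voicing): /k/ is a voiceless stop between vowels /i/ and /o/, so it voices to [g]. /nebadalejuogikoog/ → nebadalejuogigoog.
Rule 5 (final devoicing): /g/ is a voiced stop in word-final position, so it devoices to [k]. /nebadalejuogigoog/ → nebadalejuogigook.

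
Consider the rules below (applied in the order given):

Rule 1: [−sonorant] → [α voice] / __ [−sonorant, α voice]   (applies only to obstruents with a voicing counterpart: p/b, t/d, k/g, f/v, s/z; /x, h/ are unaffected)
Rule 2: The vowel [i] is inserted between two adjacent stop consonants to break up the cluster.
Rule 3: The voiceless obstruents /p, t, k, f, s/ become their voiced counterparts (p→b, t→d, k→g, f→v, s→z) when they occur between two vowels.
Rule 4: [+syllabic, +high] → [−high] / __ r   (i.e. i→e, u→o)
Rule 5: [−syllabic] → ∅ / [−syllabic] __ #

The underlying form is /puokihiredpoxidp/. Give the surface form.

Rule 1 (regressive voicing assimilation): /d/ precedes the voiceless obstruent /p/, so it devoices to [t] by assimilation. /d/ precedes the voiceless obstruent /p/, so it devoices to [t] by assimilation. /puokihiredpoxidp/ → puokihiretpoxitp.
Rule 2 (stop-cluster i-epenthesis): /t/ and /p/ form a stop–stop cluster, so [i] is inserted between them. /t/ and /p/ form a stop–stop cluster, so [i] is inserted between them. /puokihiretpoxitp/ → puokihiretipoxitip.
Rule 3 (intervocalic voicing): /k/ is a voiceless obstruent between vowels /o/ and /i/, so it voices to [g]. /t/ is a voiceless obstruent between vowels /e/ and /i/, so it voices to [d]. /p/ is a voiceless obstruent between vowels /i/ and /o/, so it voices to [b]. /t/ is a voiceless obstruent between vowels /i/ and /i/, so it voices to [d]. /puokihiretipoxitip/ → puogihirediboxidip.
Rule 4 (pre-rhotic lowering): /i/ is a high vowel immediately before /r/, so it lowers to [e]. /puogihirediboxidip/ → puogiherediboxidip.
Rule 5 (final cluster simplification): no segment meets the environment; /puogiherediboxidip/ is unchanged.

puogiherediboxidip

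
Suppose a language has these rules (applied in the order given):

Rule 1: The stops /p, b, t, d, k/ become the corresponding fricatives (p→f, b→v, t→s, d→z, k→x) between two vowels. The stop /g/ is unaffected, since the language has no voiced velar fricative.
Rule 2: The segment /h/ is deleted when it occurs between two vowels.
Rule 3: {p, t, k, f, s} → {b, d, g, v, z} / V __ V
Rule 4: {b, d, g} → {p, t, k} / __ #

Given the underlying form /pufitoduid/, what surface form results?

puvizozuit

Rule 1 (intervocalic spirantization): /t/ is a stop between vowels /i/ and /o/, so it spirantizes to the fricative [s]. /d/ is a stop between vowels /o/ and /u/, so it spirantizes to the fricative [z]. /pufitoduid/ → pufisozuid.
Rule 2 (intervocalic h-deletion): no segment meets the environment; /pufisozuid/ is unchanged.
Rule 3 (intervocalic voicing): /f/ is a voiceless obstruent between vowels /u/ and /i/, so it voices to [v]. /s/ is a voiceless obstruent between vowels /i/ and /o/, so it voices to [z]. /pufisozuid/ → puvizozuid.
Rule 4 (final devoicing): /d/ is a voiced stop in word-final position, so it devoices to [t]. /puvizozuid/ → puvizozuit.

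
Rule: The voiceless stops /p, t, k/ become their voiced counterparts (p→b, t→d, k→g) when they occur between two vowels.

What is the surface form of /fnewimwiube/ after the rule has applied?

fnewimwiube

No segment of /fnewimwiube/ meets the structural description of the rule, so the form surfaces unchanged.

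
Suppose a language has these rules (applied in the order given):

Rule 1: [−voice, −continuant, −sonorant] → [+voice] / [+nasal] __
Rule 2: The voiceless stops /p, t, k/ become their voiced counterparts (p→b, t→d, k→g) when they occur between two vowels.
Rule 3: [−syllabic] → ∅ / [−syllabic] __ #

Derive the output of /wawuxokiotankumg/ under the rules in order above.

Rule 1 (post-nasal voicing): /k/ is a voiceless stop immediately after the nasal /n/, so it voices to [g]. /wawuxokiotankumg/ → wawuxokiotangumg.
Rule 2 (intervocalic voicing): /k/ is a voiceless stop between vowels /o/ and /i/, so it voices to [g]. /t/ is a voiceless stop between vowels /o/ and /a/, so it voices to [d]. /wawuxokiotangumg/ → wawuxogiodangumg.
Rule 3 (final cluster simplification): /g/ is the second consonant of a word-final cluster /mg/, so it deletes. /wawuxogiodangumg/ → wawuxogiodangum.

wawuxogiodangum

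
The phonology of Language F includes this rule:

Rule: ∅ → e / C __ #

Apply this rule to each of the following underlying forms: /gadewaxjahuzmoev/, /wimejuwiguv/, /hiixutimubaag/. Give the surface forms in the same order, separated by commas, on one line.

gadewaxjahuzmoeve, wimejuwiguve, hiixutimubaage

/gadewaxjahuzmoev/: the form ends in the consonant /v/, so [e] is inserted word-finally. → [gadewaxjahuzmoeve].
/wimejuwiguv/: the form ends in the consonant /v/, so [e] is inserted word-finally. → [wimejuwiguve].
/hiixutimubaag/: the form ends in the consonant /g/, so [e] is inserted word-finally. → [hiixutimubaage].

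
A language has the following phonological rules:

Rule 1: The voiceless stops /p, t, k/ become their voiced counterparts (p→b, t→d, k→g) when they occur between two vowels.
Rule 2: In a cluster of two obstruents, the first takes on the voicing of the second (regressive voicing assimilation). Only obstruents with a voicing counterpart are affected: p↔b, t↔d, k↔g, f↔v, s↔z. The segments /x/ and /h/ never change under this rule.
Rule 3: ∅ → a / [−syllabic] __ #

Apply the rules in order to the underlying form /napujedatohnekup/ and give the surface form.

nabujedadohnegupa

Rule 1 (intervocalic voicing): /p/ is a voiceless stop between vowels /a/ and /u/, so it voices to [b]. /t/ is a voiceless stop between vowels /a/ and /o/, so it voices to [d]. /k/ is a voiceless stop between vowels /e/ and /u/, so it voices to [g]. /napujedatohnekup/ → nabujedadohnegup.
Rule 2 (regressive voicing assimilation): no segment meets the environment; /nabujedadohnegup/ is unchanged.
Rule 3 (final a-epenthesis): the form ends in the consonant /p/, so [a] is inserted word-finally. /nabujedadohnegup/ → nabujedadohnegupa.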